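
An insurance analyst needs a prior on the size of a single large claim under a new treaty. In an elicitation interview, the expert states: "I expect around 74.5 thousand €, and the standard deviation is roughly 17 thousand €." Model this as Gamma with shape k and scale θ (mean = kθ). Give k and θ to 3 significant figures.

For Gamma(k, scale θ): mean = kθ, variance = kθ², so CV = 1/√k.
CV = SD/mean = 17/74.5 = 0.2282, hence k = 1/CV² = 19.2.
Then θ = mean/k = 74.5/19.2 = 3.88.

k ≈ 19.2, θ ≈ 3.88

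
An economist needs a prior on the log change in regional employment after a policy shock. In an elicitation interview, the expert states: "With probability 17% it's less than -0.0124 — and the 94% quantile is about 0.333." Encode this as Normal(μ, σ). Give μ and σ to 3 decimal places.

The p-quantile of Normal(μ,σ) is μ + z_p·σ, with z_{0.17} = -0.9542 and z_{0.94} = 1.555.
Eliminate σ: μ = (z₂·x₁ − z₁·x₂)/(z₂ − z₁) = (1.555·-0.0124 − (-0.9542)·0.333)/2.509 = 0.119.
Then σ = (x₂ − x₁)/(z₂ − z₁) = (0.333 − -0.0124)/2.509 = 0.138.

μ = 0.119, σ = 0.138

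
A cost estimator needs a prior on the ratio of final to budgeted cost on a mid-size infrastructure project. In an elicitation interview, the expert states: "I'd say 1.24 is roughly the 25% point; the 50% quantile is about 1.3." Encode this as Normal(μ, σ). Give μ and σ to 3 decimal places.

For Normal(μ,σ), the p-quantile is μ + z_p·σ. Here z_{0.25} = -0.6745, z_{0.5} = 0.
So 1.24 = μ − 0.6745σ and 1.3 = μ + 0σ.
Subtracting: σ = (1.3 − 1.24)/(0 − (-0.6745)) = 0.089.
Then μ = 1.24 − (-0.6745)·0.089 = 1.300.

μ = 1.300, σ = 0.089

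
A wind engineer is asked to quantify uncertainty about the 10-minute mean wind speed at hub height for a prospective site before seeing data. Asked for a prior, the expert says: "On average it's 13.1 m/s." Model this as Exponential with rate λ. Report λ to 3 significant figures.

λ ≈ 0.0763

Exponential mean = 1/λ, so λ = 1/13.1 = 0.0763.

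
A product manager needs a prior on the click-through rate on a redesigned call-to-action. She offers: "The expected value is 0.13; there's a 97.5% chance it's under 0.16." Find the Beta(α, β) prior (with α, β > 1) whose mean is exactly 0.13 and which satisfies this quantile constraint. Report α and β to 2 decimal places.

α ≈ 68.42, β ≈ 457.91

With mean 0.13 fixed, write α = 0.13s, β = 0.87s where s = α+β.
Need P(θ < 0.16) = 0.975 under Beta(0.13s, 0.87s). Normal approximation: (q−m)/√(m(1−m)/s) ≈ z_{0.975} = 1.96, so s ≈ 0.13·0.87·(1.96)²/(0.16−0.13)² = 482.7.
At s = 482.7: P(θ<0.16) ≈ 0.970. Adjusting to match 0.975 gives s ≈ 526.33.
So α = 0.13·526.33 ≈ 68.42, β = 0.87·526.33 ≈ 457.91.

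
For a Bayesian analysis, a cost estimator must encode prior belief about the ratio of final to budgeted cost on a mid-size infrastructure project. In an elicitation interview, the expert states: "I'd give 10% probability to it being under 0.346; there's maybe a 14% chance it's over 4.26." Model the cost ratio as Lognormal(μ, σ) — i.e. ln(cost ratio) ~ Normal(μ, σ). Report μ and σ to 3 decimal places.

μ ≈ 0.301, σ ≈ 1.063

If T ~ Lognormal(μ,σ) then ln T ~ Normal(μ,σ), so the p-quantile of ln T is μ + z_p·σ.
ln(0.346) = -1.061 and ln(4.26) = 1.449; z_{0.1} = -1.282, z_{0.86} = 1.08.
σ = (1.449 − -1.061)/(1.08 − (-1.282)) = 1.063.
μ = -1.061 − (-1.282)·1.063 = 0.301.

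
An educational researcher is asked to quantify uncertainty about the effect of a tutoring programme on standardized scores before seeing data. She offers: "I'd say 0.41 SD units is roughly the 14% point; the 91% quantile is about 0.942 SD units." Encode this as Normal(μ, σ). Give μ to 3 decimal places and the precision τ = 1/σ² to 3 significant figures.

The p-quantile of Normal(μ,σ) is μ + z_p·σ, with z_{0.14} = -1.08 and z_{0.91} = 1.341.
Eliminate σ: μ = (z₂·x₁ − z₁·x₂)/(z₂ − z₁) = (1.341·0.41 − (-1.08)·0.942)/2.421 = 0.647.
Then σ = (x₂ − x₁)/(z₂ − z₁) = (0.942 − 0.41)/2.421 = 0.220.
Precision τ = 1/σ² = 1/0.2197² = 20.7.

μ = 0.647, τ = 20.7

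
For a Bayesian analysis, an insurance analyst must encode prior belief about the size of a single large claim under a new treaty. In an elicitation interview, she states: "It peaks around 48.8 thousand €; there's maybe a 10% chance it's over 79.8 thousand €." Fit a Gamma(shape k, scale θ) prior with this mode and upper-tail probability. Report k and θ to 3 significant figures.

k ≈ 8.79, θ ≈ 6.26

Gamma(k,θ) with k>1 has mode (k−1)θ, so θ = 48.8/(k−1).
Need P(X < 79.8) = 0.9 with θ tied to k this way. Start at k = 2, θ = 48.8: P(X<79.8) ≈ 0.486.
Too low — raise k to concentrate. Iterating converges to k ≈ 8.79.
Then θ = 48.8/(8.79−1) ≈ 6.26.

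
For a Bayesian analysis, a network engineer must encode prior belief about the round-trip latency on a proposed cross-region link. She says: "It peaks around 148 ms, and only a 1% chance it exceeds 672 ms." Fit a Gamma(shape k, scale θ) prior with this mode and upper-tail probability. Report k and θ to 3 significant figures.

Gamma(k,θ) with k>1 has mode (k−1)θ, so θ = 148/(k−1).
Need P(X < 672) = 0.99 with θ tied to k this way. Start at k = 2, θ = 148: P(X<672) ≈ 0.941.
Too low — raise k to concentrate. Iterating converges to k ≈ 2.76.
Then θ = 148/(2.76−1) ≈ 84.

k ≈ 2.76, θ ≈ 84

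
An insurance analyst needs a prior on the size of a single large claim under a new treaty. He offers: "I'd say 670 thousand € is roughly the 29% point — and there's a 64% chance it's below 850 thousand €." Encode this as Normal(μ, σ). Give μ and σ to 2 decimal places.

μ = 779.24, σ = 197.40

The p-quantile of Normal(μ,σ) is μ + z_p·σ, with z_{0.29} = -0.5534 and z_{0.64} = 0.3585.
Eliminate σ: μ = (z₂·x₁ − z₁·x₂)/(z₂ − z₁) = (0.3585·670 − (-0.5534)·850)/0.9118 = 779.24.
Then σ = (x₂ − x₁)/(z₂ − z₁) = (850 − 670)/0.9118 = 197.40.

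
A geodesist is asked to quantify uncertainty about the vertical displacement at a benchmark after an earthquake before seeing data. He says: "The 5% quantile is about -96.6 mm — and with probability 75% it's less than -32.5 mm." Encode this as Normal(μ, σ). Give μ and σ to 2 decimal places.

μ = -51.14, σ = 27.64

The p-quantile of Normal(μ,σ) is μ + z_p·σ, with z_{0.05} = -1.645 and z_{0.75} = 0.6745.
Eliminate σ: μ = (z₂·x₁ − z₁·x₂)/(z₂ − z₁) = (0.6745·-96.6 − (-1.645)·-32.5)/2.319 = -51.14.
Then σ = (x₂ − x₁)/(z₂ − z₁) = (-32.5 − -96.6)/2.319 = 27.64.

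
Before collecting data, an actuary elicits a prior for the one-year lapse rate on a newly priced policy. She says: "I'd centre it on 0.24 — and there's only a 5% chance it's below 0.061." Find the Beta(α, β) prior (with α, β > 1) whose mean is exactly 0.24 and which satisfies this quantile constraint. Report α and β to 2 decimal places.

With mean 0.24 fixed, write α = 0.24s, β = 0.76s where s = α+β.
Need P(θ < 0.061) = 0.05 under Beta(0.24s, 0.76s). Normal approximation: (q−m)/√(m(1−m)/s) ≈ z_{0.05} = -1.64, so s ≈ 0.24·0.76·(-1.64)²/(0.061−0.24)² = 15.4.
At s = 15.4: P(θ<0.061) ≈ 0.016. Adjusting to match 0.05 gives s ≈ 9.89.
So α = 0.24·9.89 ≈ 2.37, β = 0.76·9.89 ≈ 7.51.

α ≈ 2.37, β ≈ 7.51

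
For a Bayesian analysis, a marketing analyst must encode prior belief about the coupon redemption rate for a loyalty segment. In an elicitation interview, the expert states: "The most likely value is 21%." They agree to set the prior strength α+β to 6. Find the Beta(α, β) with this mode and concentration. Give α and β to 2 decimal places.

α = 1.84, β = 4.16

For α,β > 1 the Beta mode is (α−1)/(α+β−2). With α+β = 6, the mode is (α−1)/4.
Set (α−1)/4 = 0.21 → α = 1 + 0.21·4 = 1.84.
β = 6 − α = 4.16.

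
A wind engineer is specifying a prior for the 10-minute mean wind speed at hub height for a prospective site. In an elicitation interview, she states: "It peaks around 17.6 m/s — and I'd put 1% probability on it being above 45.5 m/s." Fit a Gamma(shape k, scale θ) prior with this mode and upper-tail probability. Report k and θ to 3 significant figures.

Gamma(k,θ) with k>1 has mode (k−1)θ, so θ = 17.6/(k−1).
Need P(X < 45.5) = 0.99 with θ tied to k this way. Start at k = 2, θ = 17.6: P(X<45.5) ≈ 0.730.
Too low — raise k to concentrate. Iterating converges to k ≈ 6.16.
Then θ = 17.6/(6.16−1) ≈ 3.41.

k ≈ 6.16, θ ≈ 3.41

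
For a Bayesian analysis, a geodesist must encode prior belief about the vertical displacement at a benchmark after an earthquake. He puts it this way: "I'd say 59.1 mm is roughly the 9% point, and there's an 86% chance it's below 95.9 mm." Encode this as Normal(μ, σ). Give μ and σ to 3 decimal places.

μ = 79.479, σ = 15.200

The p-quantile of Normal(μ,σ) is μ + z_p·σ, with z_{0.09} = -1.341 and z_{0.86} = 1.08.
Eliminate σ: μ = (z₂·x₁ − z₁·x₂)/(z₂ − z₁) = (1.08·59.1 − (-1.341)·95.9)/2.421 = 79.479.
Then σ = (x₂ − x₁)/(z₂ − z₁) = (95.9 − 59.1)/2.421 = 15.200.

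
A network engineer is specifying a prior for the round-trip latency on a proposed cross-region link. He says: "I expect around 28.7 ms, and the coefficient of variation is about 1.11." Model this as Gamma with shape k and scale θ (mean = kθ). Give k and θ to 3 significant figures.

For Gamma(k, scale θ): mean = kθ, variance = kθ², so CV = 1/√k.
CV = 1.11, hence k = 1/CV² = 0.812.
Then θ = mean/k = 28.7/0.812 = 35.4.

k ≈ 0.812, θ ≈ 35.4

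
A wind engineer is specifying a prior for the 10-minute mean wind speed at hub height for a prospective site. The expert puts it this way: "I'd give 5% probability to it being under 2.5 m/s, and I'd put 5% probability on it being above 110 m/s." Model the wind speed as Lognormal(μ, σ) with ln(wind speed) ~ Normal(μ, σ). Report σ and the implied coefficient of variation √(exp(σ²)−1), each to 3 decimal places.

σ ≈ 1.150, CV ≈ 1.660

If T ~ Lognormal(μ,σ) then ln T ~ Normal(μ,σ), so the p-quantile of ln T is μ + z_p·σ.
ln(2.5) = 0.9163 and ln(110) = 4.7; z_{0.05} = -1.645, z_{0.95} = 1.645.
σ = (4.7 − 0.9163)/(1.645 − (-1.645)) = 1.150.
μ = 0.9163 − (-1.645)·1.150 = 2.808.
CV = √(exp(σ²)−1) = √(exp(1.3232)−1) = 1.660.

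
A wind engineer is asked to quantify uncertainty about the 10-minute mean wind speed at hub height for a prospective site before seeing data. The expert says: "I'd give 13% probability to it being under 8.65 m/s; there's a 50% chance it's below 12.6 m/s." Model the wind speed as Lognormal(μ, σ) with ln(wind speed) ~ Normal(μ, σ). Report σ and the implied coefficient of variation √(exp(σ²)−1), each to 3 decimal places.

If T ~ Lognormal(μ,σ) then ln T ~ Normal(μ,σ), so the p-quantile of ln T is μ + z_p·σ.
ln(8.65) = 2.158 and ln(12.6) = 2.534; z_{0.13} = -1.126, z_{0.5} = 0.
σ = (2.534 − 2.158)/(0 − (-1.126)) = 0.334.
μ = 2.158 − (-1.126)·0.334 = 2.534.
CV = √(exp(σ²)−1) = √(exp(0.1115)−1) = 0.343.

σ ≈ 0.334, CV ≈ 0.343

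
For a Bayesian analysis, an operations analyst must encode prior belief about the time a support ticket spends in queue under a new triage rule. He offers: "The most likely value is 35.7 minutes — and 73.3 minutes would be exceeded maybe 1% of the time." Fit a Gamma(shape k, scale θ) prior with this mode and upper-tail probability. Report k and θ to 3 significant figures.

k ≈ 10.4, θ ≈ 3.78

Gamma(k,θ) with k>1 has mode (k−1)θ, so θ = 35.7/(k−1).
Need P(X < 73.3) = 0.99 with θ tied to k this way. Start at k = 2, θ = 35.7: P(X<73.3) ≈ 0.608.
Too low — raise k to concentrate. Iterating converges to k ≈ 10.4.
Then θ = 35.7/(10.4−1) ≈ 3.78.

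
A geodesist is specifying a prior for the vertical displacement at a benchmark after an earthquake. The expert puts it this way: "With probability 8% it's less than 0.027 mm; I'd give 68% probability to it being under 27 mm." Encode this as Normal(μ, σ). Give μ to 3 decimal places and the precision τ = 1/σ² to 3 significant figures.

μ = 20.264, τ = 0.00482

For Normal(μ,σ), the p-quantile is μ + z_p·σ. Here z_{0.08} = -1.405, z_{0.68} = 0.4677.
So 0.027 = μ − 1.405σ and 27 = μ + 0.4677σ.
Subtracting: σ = (27 − 0.027)/(0.4677 − (-1.405)) = 14.403.
Then μ = 0.027 − (-1.405)·14.403 = 20.264.
Precision τ = 1/σ² = 1/14.4² = 0.00482.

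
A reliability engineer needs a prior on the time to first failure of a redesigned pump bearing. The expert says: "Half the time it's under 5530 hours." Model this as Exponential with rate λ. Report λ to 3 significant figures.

λ ≈ 0.000125

Exponential median = ln 2 / λ, so λ = ln 2 / 5530.0 = 0.000125.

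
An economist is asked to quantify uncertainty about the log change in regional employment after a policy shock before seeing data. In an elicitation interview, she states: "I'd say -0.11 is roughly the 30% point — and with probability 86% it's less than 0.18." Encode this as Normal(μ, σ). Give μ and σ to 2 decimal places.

The p-quantile of Normal(μ,σ) is μ + z_p·σ, with z_{0.3} = -0.5244 and z_{0.86} = 1.08.
Eliminate σ: μ = (z₂·x₁ − z₁·x₂)/(z₂ − z₁) = (1.08·-0.11 − (-0.5244)·0.18)/1.605 = -0.02.
Then σ = (x₂ − x₁)/(z₂ − z₁) = (0.18 − -0.11)/1.605 = 0.18.

μ = -0.02, σ = 0.18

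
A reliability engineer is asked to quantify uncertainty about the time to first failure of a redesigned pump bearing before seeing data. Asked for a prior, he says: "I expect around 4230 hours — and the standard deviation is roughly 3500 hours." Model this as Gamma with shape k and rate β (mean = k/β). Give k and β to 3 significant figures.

For Gamma(k, rate β): mean = k/β, variance = k/β², so CV = 1/√k.
CV = SD/mean = 3500/4230 = 0.8274, hence k = 1/CV² = 1.46.
Then β = k/mean = 1.46/4230 = 0.000345.

k ≈ 1.46, β ≈ 0.000345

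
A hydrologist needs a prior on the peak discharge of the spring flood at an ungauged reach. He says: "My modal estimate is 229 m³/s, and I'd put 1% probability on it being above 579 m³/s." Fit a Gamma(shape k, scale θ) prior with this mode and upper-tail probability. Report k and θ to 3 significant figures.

Gamma(k,θ) with k>1 has mode (k−1)θ, so θ = 229/(k−1).
Need P(X < 579) = 0.99 with θ tied to k this way. Start at k = 2, θ = 229: P(X<579) ≈ 0.718.
Too low — raise k to concentrate. Iterating converges to k ≈ 6.44.
Then θ = 229/(6.44−1) ≈ 42.1.

k ≈ 6.44, θ ≈ 42.1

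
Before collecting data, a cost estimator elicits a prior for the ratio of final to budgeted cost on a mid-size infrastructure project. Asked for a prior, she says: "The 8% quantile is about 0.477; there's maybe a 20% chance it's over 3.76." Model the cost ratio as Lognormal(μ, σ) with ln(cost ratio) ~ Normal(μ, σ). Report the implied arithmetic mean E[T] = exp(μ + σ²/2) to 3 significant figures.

If T ~ Lognormal(μ,σ) then ln T ~ Normal(μ,σ), so the p-quantile of ln T is μ + z_p·σ.
ln(0.477) = -0.7402 and ln(3.76) = 1.324; z_{0.08} = -1.405, z_{0.8} = 0.8416.
σ = (1.324 − -0.7402)/(0.8416 − (-1.405)) = 0.919.
μ = -0.7402 − (-1.405)·0.919 = 0.551.
E[T] = exp(μ + σ²/2) = exp(0.551 + 0.4223) = 2.65.

E[T] ≈ 2.65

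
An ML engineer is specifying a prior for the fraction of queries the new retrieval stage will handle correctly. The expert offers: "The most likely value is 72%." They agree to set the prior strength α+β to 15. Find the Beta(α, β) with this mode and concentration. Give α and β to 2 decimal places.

For α,β > 1 the Beta mode is (α−1)/(α+β−2). With α+β = 15, the mode is (α−1)/13.
Set (α−1)/13 = 0.72 → α = 1 + 0.72·13 = 10.36.
β = 15 − α = 4.64.

α = 10.36, β = 4.64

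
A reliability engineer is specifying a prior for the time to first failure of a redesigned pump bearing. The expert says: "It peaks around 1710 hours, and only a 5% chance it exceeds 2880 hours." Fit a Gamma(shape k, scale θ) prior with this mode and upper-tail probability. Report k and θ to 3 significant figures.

k ≈ 11.3, θ ≈ 166

Gamma(k,θ) with k>1 has mode (k−1)θ, so θ = 1710/(k−1).
Need P(X < 2880) = 0.95 with θ tied to k this way. Start at k = 2, θ = 1710: P(X<2880) ≈ 0.502.
Too low — raise k to concentrate. Iterating converges to k ≈ 11.3.
Then θ = 1710/(11.3−1) ≈ 166.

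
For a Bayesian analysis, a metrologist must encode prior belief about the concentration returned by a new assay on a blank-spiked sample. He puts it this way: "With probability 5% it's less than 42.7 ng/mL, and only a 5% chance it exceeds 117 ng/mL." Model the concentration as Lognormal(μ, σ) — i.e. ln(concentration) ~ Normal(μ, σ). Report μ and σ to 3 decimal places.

μ ≈ 4.258, σ ≈ 0.306

If T ~ Lognormal(μ,σ) then ln T ~ Normal(μ,σ), so the p-quantile of ln T is μ + z_p·σ.
ln(42.7) = 3.754 and ln(117) = 4.762; z_{0.05} = -1.645, z_{0.95} = 1.645.
σ = (4.762 − 3.754)/(1.645 − (-1.645)) = 0.306.
μ = 3.754 − (-1.645)·0.306 = 4.258.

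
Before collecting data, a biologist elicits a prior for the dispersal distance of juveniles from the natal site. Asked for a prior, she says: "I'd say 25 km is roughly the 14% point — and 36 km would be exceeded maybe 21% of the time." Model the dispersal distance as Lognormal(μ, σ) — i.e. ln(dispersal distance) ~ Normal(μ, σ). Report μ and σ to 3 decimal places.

μ ≈ 3.428, σ ≈ 0.193

If T ~ Lognormal(μ,σ) then ln T ~ Normal(μ,σ), so the p-quantile of ln T is μ + z_p·σ.
ln(25) = 3.219 and ln(36) = 3.584; z_{0.14} = -1.08, z_{0.79} = 0.8064.
σ = (3.584 − 3.219)/(0.8064 − (-1.08)) = 0.193.
μ = 3.219 − (-1.08)·0.193 = 3.428.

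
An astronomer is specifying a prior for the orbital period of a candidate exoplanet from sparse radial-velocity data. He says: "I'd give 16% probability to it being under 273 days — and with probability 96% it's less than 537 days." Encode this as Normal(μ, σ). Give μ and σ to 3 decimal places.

For Normal(μ,σ), the p-quantile is μ + z_p·σ. Here z_{0.16} = -0.9945, z_{0.96} = 1.751.
So 273 = μ − 0.9945σ and 537 = μ + 1.751σ.
Subtracting: σ = (537 − 273)/(1.751 − (-0.9945)) = 96.170.
Then μ = 273 − (-0.9945)·96.170 = 368.637.

μ = 368.637, σ = 96.170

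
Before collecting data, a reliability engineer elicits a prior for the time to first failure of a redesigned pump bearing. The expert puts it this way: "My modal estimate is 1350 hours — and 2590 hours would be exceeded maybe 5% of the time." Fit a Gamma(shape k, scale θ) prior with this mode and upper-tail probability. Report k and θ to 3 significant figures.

k ≈ 7.54, θ ≈ 206

Gamma(k,θ) with k>1 has mode (k−1)θ, so θ = 1350/(k−1).
Need P(X < 2590) = 0.95 with θ tied to k this way. Start at k = 2, θ = 1350: P(X<2590) ≈ 0.571.
Too low — raise k to concentrate. Iterating converges to k ≈ 7.54.
Then θ = 1350/(7.54−1) ≈ 206.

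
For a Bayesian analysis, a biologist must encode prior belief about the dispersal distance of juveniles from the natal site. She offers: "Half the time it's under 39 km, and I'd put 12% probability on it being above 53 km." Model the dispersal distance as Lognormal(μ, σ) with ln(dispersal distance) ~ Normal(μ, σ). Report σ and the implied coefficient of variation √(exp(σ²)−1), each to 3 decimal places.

σ ≈ 0.261, CV ≈ 0.266

If T ~ Lognormal(μ,σ) then ln T ~ Normal(μ,σ), so the p-quantile of ln T is μ + z_p·σ.
ln(39) = 3.664 and ln(53) = 3.97; z_{0.5} = 0, z_{0.88} = 1.175.
σ = (3.97 − 3.664)/(1.175 − (0)) = 0.261.
μ = 3.664 − (0)·0.261 = 3.664.
CV = √(exp(σ²)−1) = √(exp(0.0681)−1) = 0.266.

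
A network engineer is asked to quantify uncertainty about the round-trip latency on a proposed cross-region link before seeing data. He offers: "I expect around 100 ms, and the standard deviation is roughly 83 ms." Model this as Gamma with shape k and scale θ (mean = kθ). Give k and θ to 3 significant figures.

k ≈ 1.45, θ ≈ 68.9

For Gamma(k, scale θ): mean = kθ, variance = kθ², so CV = 1/√k.
CV = SD/mean = 83/100 = 0.83, hence k = 1/CV² = 1.45.
Then θ = mean/k = 100/1.45 = 68.9.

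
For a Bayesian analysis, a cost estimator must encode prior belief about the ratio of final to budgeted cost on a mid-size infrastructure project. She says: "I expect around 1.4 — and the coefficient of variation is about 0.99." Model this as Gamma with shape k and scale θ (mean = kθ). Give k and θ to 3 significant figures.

For Gamma(k, scale θ): mean = kθ, variance = kθ², so CV = 1/√k.
CV = 0.99, hence k = 1/CV² = 1.02.
Then θ = mean/k = 1.4/1.02 = 1.37.

k ≈ 1.02, θ ≈ 1.37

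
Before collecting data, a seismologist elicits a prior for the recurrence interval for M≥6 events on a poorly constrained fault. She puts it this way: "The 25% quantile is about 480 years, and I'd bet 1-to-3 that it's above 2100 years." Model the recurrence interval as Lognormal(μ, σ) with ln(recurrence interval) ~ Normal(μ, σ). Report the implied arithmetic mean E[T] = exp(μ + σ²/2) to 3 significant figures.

If T ~ Lognormal(μ,σ) then ln T ~ Normal(μ,σ), so the p-quantile of ln T is μ + z_p·σ.
ln(480) = 6.174 and ln(2100) = 7.65; z_{0.25} = -0.6745, z_{0.75} = 0.6745.
σ = (7.65 − 6.174)/(0.6745 − (-0.6745)) = 1.094.
μ = 6.174 − (-0.6745)·1.094 = 6.912.
E[T] = exp(μ + σ²/2) = exp(6.912 + 0.5985) = 1830 years.

E[T] ≈ 1830 years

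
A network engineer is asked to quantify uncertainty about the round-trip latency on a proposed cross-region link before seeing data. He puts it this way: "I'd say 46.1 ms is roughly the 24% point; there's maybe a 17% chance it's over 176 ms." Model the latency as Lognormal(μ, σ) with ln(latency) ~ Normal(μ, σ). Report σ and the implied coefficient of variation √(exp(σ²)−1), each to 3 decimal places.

σ ≈ 0.807, CV ≈ 0.958

If T ~ Lognormal(μ,σ) then ln T ~ Normal(μ,σ), so the p-quantile of ln T is μ + z_p·σ.
ln(46.1) = 3.831 and ln(176) = 5.17; z_{0.24} = -0.7063, z_{0.83} = 0.9542.
σ = (5.17 − 3.831)/(0.9542 − (-0.7063)) = 0.807.
μ = 3.831 − (-0.7063)·0.807 = 4.401.
CV = √(exp(σ²)−1) = √(exp(0.6509)−1) = 0.958.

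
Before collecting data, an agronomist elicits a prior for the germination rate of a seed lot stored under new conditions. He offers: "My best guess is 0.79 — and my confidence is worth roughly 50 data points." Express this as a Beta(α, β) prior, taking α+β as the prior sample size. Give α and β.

α = 39.5, β = 10.5

Under the effective-sample-size interpretation, Beta(α, β) has prior mean α/(α+β) and prior sample size α+β.
So α+β = 50 and α/(α+β) = 0.79, giving α = 0.79·50 = 39.5 and β = 50 − 39.5 = 10.5.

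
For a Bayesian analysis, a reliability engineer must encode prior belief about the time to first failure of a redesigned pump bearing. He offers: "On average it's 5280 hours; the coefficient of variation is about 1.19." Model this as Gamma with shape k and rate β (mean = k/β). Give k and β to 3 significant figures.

For Gamma(k, rate β): mean = k/β, variance = k/β², so CV = 1/√k.
CV = 1.19, hence k = 1/CV² = 0.706.
Then β = k/mean = 0.706/5280 = 0.000134.

k ≈ 0.706, β ≈ 0.000134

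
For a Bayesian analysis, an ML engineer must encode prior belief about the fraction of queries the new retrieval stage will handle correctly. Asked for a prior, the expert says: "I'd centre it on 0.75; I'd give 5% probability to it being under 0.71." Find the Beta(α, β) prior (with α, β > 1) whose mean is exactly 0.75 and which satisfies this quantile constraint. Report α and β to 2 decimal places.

With mean 0.75 fixed, write α = 0.75s, β = 0.25s where s = α+β.
Need P(θ < 0.71) = 0.05 under Beta(0.75s, 0.25s). Normal approximation: (q−m)/√(m(1−m)/s) ≈ z_{0.05} = -1.64, so s ≈ 0.75·0.25·(-1.64)²/(0.71−0.75)² = 317.1.
At s = 317.1: P(θ<0.71) ≈ 0.053. Adjusting to match 0.05 gives s ≈ 330.01.
So α = 0.75·330.01 ≈ 247.51, β = 0.25·330.01 ≈ 82.50.

α ≈ 247.51, β ≈ 82.50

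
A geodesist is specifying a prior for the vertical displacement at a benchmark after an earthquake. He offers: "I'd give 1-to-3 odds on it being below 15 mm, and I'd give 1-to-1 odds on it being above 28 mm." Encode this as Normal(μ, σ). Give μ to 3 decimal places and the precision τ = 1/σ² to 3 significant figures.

μ = 28.000, τ = 0.00269

For Normal(μ,σ), the p-quantile is μ + z_p·σ. Here z_{0.25} = -0.6745, z_{0.5} = 0.
So 15 = μ − 0.6745σ and 28 = μ + 0σ.
Subtracting: σ = (28 − 15)/(0 − (-0.6745)) = 19.274.
Then μ = 15 − (-0.6745)·19.274 = 28.000.
Precision τ = 1/σ² = 1/19.27² = 0.00269.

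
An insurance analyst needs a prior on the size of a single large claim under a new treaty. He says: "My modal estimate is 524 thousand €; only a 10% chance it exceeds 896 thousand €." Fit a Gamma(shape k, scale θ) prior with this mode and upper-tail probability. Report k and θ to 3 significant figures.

k ≈ 7.58, θ ≈ 79.6

Gamma(k,θ) with k>1 has mode (k−1)θ, so θ = 524/(k−1).
Need P(X < 896) = 0.9 with θ tied to k this way. Start at k = 2, θ = 524: P(X<896) ≈ 0.510.
Too low — raise k to concentrate. Iterating converges to k ≈ 7.58.
Then θ = 524/(7.58−1) ≈ 79.6.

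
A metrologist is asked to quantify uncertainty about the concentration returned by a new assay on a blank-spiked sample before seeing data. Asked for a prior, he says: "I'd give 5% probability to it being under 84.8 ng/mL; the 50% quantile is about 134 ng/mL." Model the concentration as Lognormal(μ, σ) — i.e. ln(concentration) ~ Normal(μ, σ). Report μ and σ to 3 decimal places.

μ ≈ 4.898, σ ≈ 0.278

If T ~ Lognormal(μ,σ) then ln T ~ Normal(μ,σ), so the p-quantile of ln T is μ + z_p·σ.
ln(84.8) = 4.44 and ln(134) = 4.898; z_{0.05} = -1.645, z_{0.5} = 0.
σ = (4.898 − 4.44)/(0 − (-1.645)) = 0.278.
μ = 4.44 − (-1.645)·0.278 = 4.898.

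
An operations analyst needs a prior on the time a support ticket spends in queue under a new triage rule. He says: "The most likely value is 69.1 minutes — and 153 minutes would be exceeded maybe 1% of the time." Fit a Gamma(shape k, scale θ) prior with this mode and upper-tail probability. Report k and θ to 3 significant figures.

k ≈ 8.62, θ ≈ 9.07

Gamma(k,θ) with k>1 has mode (k−1)θ, so θ = 69.1/(k−1).
Need P(X < 153) = 0.99 with θ tied to k this way. Start at k = 2, θ = 69.1: P(X<153) ≈ 0.649.
Too low — raise k to concentrate. Iterating converges to k ≈ 8.62.
Then θ = 69.1/(8.62−1) ≈ 9.07.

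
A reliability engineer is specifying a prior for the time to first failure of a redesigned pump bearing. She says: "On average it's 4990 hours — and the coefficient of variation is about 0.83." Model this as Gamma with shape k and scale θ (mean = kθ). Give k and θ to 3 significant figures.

For Gamma(k, scale θ): mean = kθ, variance = kθ², so CV = 1/√k.
CV = 0.83, hence k = 1/CV² = 1.45.
Then θ = mean/k = 4990/1.45 = 3440.

k ≈ 1.45, θ ≈ 3440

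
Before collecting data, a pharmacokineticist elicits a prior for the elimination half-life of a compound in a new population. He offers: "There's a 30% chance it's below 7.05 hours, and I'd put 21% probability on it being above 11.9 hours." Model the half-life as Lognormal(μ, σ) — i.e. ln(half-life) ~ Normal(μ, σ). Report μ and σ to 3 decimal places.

μ ≈ 2.159, σ ≈ 0.393

If T ~ Lognormal(μ,σ) then ln T ~ Normal(μ,σ), so the p-quantile of ln T is μ + z_p·σ.
ln(7.05) = 1.953 and ln(11.9) = 2.477; z_{0.3} = -0.5244, z_{0.79} = 0.8064.
σ = (2.477 − 1.953)/(0.8064 − (-0.5244)) = 0.393.
μ = 1.953 − (-0.5244)·0.393 = 2.159.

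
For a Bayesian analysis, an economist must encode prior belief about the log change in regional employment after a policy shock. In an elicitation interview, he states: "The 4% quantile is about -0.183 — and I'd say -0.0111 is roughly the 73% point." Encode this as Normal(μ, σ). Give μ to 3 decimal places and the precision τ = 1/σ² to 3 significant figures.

The p-quantile of Normal(μ,σ) is μ + z_p·σ, with z_{0.04} = -1.751 and z_{0.73} = 0.6128.
Eliminate σ: μ = (z₂·x₁ − z₁·x₂)/(z₂ − z₁) = (0.6128·-0.183 − (-1.751)·-0.0111)/2.363 = -0.056.
Then σ = (x₂ − x₁)/(z₂ − z₁) = (-0.0111 − -0.183)/2.363 = 0.073.
Precision τ = 1/σ² = 1/0.07273² = 189.

μ = -0.056, τ = 189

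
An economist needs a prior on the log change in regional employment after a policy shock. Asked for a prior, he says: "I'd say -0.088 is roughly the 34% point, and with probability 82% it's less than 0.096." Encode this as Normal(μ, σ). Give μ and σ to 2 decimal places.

The p-quantile of Normal(μ,σ) is μ + z_p·σ, with z_{0.34} = -0.4125 and z_{0.82} = 0.9154.
Eliminate σ: μ = (z₂·x₁ − z₁·x₂)/(z₂ − z₁) = (0.9154·-0.088 − (-0.4125)·0.096)/1.328 = -0.03.
Then σ = (x₂ − x₁)/(z₂ − z₁) = (0.096 − -0.088)/1.328 = 0.14.

μ = -0.03, σ = 0.14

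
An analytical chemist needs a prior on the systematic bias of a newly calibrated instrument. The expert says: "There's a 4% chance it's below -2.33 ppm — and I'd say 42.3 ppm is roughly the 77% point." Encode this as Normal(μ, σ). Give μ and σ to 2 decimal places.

μ = 29.05, σ = 17.93

For Normal(μ,σ), the p-quantile is μ + z_p·σ. Here z_{0.04} = -1.751, z_{0.77} = 0.7388.
So -2.33 = μ − 1.751σ and 42.3 = μ + 0.7388σ.
Subtracting: σ = (42.3 − -2.33)/(0.7388 − (-1.751)) = 17.93.
Then μ = -2.33 − (-1.751)·17.93 = 29.05.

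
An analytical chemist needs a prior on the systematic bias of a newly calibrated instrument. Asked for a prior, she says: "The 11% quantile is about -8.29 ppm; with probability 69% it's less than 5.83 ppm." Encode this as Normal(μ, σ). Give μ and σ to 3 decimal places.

For Normal(μ,σ), the p-quantile is μ + z_p·σ. Here z_{0.11} = -1.227, z_{0.69} = 0.4959.
So -8.29 = μ − 1.227σ and 5.83 = μ + 0.4959σ.
Subtracting: σ = (5.83 − -8.29)/(0.4959 − (-1.227)) = 8.198.
Then μ = -8.29 − (-1.227)·8.198 = 1.765.

μ = 1.765, σ = 8.198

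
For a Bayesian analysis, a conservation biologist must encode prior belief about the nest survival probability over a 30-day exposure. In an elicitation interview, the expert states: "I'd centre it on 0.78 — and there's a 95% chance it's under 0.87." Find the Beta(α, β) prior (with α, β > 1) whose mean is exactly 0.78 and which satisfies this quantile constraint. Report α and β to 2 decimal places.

With mean 0.78 fixed, write α = 0.78s, β = 0.22s where s = α+β.
Need P(θ < 0.87) = 0.95 under Beta(0.78s, 0.22s). Normal approximation: (q−m)/√(m(1−m)/s) ≈ z_{0.95} = 1.64, so s ≈ 0.78·0.22·(1.64)²/(0.87−0.78)² = 57.3.
At s = 57.3: P(θ<0.87) ≈ 0.964. Adjusting to match 0.95 gives s ≈ 48.41.
So α = 0.78·48.41 ≈ 37.76, β = 0.22·48.41 ≈ 10.65.

α ≈ 37.76, β ≈ 10.65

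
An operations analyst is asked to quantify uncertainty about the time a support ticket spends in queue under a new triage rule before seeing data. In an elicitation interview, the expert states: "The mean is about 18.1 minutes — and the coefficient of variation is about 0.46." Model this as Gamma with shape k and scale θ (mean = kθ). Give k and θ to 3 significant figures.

k ≈ 4.73, θ ≈ 3.83

For Gamma(k, scale θ): mean = kθ, variance = kθ², so CV = 1/√k.
CV = 0.46, hence k = 1/CV² = 4.73.
Then θ = mean/k = 18.1/4.73 = 3.83.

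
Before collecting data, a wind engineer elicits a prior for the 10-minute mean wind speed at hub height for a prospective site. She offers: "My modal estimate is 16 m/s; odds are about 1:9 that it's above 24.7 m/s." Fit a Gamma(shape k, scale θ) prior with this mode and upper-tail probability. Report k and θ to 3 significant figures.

Gamma(k,θ) with k>1 has mode (k−1)θ, so θ = 16/(k−1).
Need P(X < 24.7) = 0.9 with θ tied to k this way. Start at k = 2, θ = 16: P(X<24.7) ≈ 0.457.
Too low — raise k to concentrate. Iterating converges to k ≈ 10.9.
Then θ = 16/(10.9−1) ≈ 1.61.

k ≈ 10.9, θ ≈ 1.61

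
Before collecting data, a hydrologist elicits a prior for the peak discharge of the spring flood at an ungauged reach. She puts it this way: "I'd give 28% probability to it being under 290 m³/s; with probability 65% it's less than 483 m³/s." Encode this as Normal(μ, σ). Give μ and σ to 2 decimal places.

μ = 406.19, σ = 199.35

For Normal(μ,σ), the p-quantile is μ + z_p·σ. Here z_{0.28} = -0.5828, z_{0.65} = 0.3853.
So 290 = μ − 0.5828σ and 483 = μ + 0.3853σ.
Subtracting: σ = (483 − 290)/(0.3853 − (-0.5828)) = 199.35.
Then μ = 290 − (-0.5828)·199.35 = 406.19.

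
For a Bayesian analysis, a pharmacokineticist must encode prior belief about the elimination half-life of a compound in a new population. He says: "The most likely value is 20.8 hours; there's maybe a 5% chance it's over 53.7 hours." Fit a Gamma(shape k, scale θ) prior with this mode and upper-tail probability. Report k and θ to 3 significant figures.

k ≈ 4.01, θ ≈ 6.92

Gamma(k,θ) with k>1 has mode (k−1)θ, so θ = 20.8/(k−1).
Need P(X < 53.7) = 0.95 with θ tied to k this way. Start at k = 2, θ = 20.8: P(X<53.7) ≈ 0.729.
Too low — raise k to concentrate. Iterating converges to k ≈ 4.01.
Then θ = 20.8/(4.01−1) ≈ 6.92.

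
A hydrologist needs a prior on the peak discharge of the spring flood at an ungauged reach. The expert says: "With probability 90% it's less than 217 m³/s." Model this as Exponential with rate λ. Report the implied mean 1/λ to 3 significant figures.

mean ≈ 94.2 m³/s

P(T < 217.0) = 1 − e^(−λ·217.0) = 0.9, so λ = −ln(1−0.9)/217.0 = −ln(0.1)/217.0 = 0.0106.
Mean = 1/λ = 94.2 m³/s.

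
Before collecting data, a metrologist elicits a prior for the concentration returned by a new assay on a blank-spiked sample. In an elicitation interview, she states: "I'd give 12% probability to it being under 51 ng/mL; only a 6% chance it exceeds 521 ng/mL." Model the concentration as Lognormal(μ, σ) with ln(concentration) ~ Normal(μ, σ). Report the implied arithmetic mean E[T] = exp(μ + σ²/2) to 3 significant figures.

If T ~ Lognormal(μ,σ) then ln T ~ Normal(μ,σ), so the p-quantile of ln T is μ + z_p·σ.
ln(51) = 3.932 and ln(521) = 6.256; z_{0.12} = -1.175, z_{0.94} = 1.555.
σ = (6.256 − 3.932)/(1.555 − (-1.175)) = 0.851.
μ = 3.932 − (-1.175)·0.851 = 4.932.
E[T] = exp(μ + σ²/2) = exp(4.932 + 0.3624) = 199 ng/mL.

E[T] ≈ 199 ng/mL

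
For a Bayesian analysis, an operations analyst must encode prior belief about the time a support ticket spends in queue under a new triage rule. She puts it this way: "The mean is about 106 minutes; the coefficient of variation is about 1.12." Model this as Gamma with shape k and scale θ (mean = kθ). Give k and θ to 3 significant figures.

For Gamma(k, scale θ): mean = kθ, variance = kθ², so CV = 1/√k.
CV = 1.12, hence k = 1/CV² = 0.797.
Then θ = mean/k = 106/0.797 = 133.

k ≈ 0.797, θ ≈ 133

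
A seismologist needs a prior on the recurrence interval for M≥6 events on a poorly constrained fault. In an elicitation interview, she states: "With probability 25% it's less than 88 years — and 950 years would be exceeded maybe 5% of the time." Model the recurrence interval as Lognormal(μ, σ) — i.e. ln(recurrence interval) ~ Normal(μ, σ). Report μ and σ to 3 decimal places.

If T ~ Lognormal(μ,σ) then ln T ~ Normal(μ,σ), so the p-quantile of ln T is μ + z_p·σ.
ln(88) = 4.477 and ln(950) = 6.856; z_{0.25} = -0.6745, z_{0.95} = 1.645.
σ = (6.856 − 4.477)/(1.645 − (-0.6745)) = 1.026.
μ = 4.477 − (-0.6745)·1.026 = 5.169.

μ ≈ 5.169, σ ≈ 1.026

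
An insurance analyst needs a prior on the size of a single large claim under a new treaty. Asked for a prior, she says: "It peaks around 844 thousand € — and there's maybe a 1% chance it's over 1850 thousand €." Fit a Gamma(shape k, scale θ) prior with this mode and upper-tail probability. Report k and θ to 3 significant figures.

Gamma(k,θ) with k>1 has mode (k−1)θ, so θ = 844/(k−1).
Need P(X < 1850) = 0.99 with θ tied to k this way. Start at k = 2, θ = 844: P(X<1850) ≈ 0.643.
Too low — raise k to concentrate. Iterating converges to k ≈ 8.83.
Then θ = 844/(8.83−1) ≈ 108.

k ≈ 8.83, θ ≈ 108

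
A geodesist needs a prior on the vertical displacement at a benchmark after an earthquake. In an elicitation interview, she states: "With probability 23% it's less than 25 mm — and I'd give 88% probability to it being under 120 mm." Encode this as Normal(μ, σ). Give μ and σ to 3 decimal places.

μ = 61.675, σ = 49.639

The p-quantile of Normal(μ,σ) is μ + z_p·σ, with z_{0.23} = -0.7388 and z_{0.88} = 1.175.
Eliminate σ: μ = (z₂·x₁ − z₁·x₂)/(z₂ − z₁) = (1.175·25 − (-0.7388)·120)/1.914 = 61.675.
Then σ = (x₂ − x₁)/(z₂ − z₁) = (120 − 25)/1.914 = 49.639.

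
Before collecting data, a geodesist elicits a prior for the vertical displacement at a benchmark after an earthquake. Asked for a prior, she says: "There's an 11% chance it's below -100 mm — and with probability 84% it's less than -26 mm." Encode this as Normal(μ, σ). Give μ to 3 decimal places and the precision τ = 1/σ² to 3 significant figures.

The p-quantile of Normal(μ,σ) is μ + z_p·σ, with z_{0.11} = -1.227 and z_{0.84} = 0.9945.
Eliminate σ: μ = (z₂·x₁ − z₁·x₂)/(z₂ − z₁) = (0.9945·-100 − (-1.227)·-26)/2.221 = -59.134.
Then σ = (x₂ − x₁)/(z₂ − z₁) = (-26 − -100)/2.221 = 33.319.
Precision τ = 1/σ² = 1/33.32² = 0.000901.

μ = -59.134, τ = 0.000901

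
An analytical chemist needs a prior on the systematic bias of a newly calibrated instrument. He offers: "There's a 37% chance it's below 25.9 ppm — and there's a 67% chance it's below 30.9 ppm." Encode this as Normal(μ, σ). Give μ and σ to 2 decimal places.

The p-quantile of Normal(μ,σ) is μ + z_p·σ, with z_{0.37} = -0.3319 and z_{0.67} = 0.4399.
Eliminate σ: μ = (z₂·x₁ − z₁·x₂)/(z₂ − z₁) = (0.4399·25.9 − (-0.3319)·30.9)/0.7718 = 28.05.
Then σ = (x₂ − x₁)/(z₂ − z₁) = (30.9 − 25.9)/0.7718 = 6.48.

μ = 28.05, σ = 6.48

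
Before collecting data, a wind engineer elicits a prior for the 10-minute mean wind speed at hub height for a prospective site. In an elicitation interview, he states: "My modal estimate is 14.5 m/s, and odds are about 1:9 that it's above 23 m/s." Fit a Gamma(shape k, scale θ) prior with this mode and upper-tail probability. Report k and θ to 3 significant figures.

Gamma(k,θ) with k>1 has mode (k−1)θ, so θ = 14.5/(k−1).
Need P(X < 23) = 0.9 with θ tied to k this way. Start at k = 2, θ = 14.5: P(X<23) ≈ 0.471.
Too low — raise k to concentrate. Iterating converges to k ≈ 9.82.
Then θ = 14.5/(9.82−1) ≈ 1.64.

k ≈ 9.82, θ ≈ 1.64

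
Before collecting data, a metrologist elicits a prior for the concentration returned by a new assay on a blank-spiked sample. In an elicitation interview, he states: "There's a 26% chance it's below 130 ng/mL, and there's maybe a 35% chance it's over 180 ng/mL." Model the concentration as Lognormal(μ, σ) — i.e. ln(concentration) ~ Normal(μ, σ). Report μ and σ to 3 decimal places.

μ ≈ 5.071, σ ≈ 0.316

If T ~ Lognormal(μ,σ) then ln T ~ Normal(μ,σ), so the p-quantile of ln T is μ + z_p·σ.
ln(130) = 4.868 and ln(180) = 5.193; z_{0.26} = -0.6433, z_{0.65} = 0.3853.
σ = (5.193 − 4.868)/(0.3853 − (-0.6433)) = 0.316.
μ = 4.868 − (-0.6433)·0.316 = 5.071.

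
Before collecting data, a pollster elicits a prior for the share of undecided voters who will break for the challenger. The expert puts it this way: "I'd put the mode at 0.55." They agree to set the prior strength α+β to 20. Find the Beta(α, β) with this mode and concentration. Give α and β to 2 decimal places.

α = 10.90, β = 9.10

For α,β > 1 the Beta mode is (α−1)/(α+β−2). With α+β = 20, the mode is (α−1)/18.
Set (α−1)/18 = 0.55 → α = 1 + 0.55·18 = 10.90.
β = 20 − α = 9.10.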